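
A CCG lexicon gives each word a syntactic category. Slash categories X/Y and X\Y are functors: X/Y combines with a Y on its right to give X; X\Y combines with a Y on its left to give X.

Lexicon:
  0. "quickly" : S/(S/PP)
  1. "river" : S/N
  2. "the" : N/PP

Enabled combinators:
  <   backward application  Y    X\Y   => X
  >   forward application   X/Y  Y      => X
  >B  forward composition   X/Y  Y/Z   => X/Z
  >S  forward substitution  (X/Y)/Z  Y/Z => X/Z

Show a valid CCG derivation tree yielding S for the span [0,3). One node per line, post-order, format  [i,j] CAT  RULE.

[0,3] S   >
  [0,1] "quickly" : S/(S/PP)
  [1,3] S/PP   >B
    [1,2] "river" : S/N
    [2,3] "the" : N/PP

[0,1] S/(S/PP)  lex  "quickly"
[1,2] S/N  lex  "river"
[2,3] N/PP  lex  "the"
[1,3] S/PP  >B  k=2
[0,3] S  >  k=1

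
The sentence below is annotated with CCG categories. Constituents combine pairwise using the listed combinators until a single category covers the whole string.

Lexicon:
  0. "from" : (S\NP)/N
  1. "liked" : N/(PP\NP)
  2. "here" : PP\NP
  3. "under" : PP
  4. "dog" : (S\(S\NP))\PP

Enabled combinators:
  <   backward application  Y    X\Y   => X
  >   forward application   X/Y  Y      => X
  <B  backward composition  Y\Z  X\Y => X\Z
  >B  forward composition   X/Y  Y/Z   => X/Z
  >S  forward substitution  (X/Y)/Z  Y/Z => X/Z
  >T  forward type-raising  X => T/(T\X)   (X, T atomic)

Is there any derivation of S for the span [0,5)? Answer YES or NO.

YES

[0,5] S   <
  [0,3] S\NP   >
    [0,1] "from" : (S\NP)/N
    [1,3] N   >
      [1,2] "liked" : N/(PP\NP)
      [2,3] "here" : PP\NP
  [3,5] S\(S\NP)   <
    [3,4] "under" : PP
    [4,5] "dog" : (S\(S\NP))\PP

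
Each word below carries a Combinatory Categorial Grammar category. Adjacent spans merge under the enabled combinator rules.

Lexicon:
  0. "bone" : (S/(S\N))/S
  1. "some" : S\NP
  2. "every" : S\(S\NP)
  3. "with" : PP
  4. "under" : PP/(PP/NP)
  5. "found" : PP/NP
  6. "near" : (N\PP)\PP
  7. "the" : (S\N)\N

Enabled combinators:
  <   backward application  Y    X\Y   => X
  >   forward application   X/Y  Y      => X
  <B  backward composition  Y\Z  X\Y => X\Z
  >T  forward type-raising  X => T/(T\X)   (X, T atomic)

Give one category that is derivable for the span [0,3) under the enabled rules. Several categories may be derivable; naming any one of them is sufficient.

S/(S\N)

[0,8] S   >
  [0,3] S/(S\N)   >
    [0,1] "bone" : (S/(S\N))/S
    [1,3] S   <
      [1,2] "some" : S\NP
      [2,3] "every" : S\(S\NP)
  [3,8] S\N   <
    [3,7] N   <
      [3,4] "with" : PP
      [4,7] N\PP   <
        [4,6] PP   >
          [4,5] "under" : PP/(PP/NP)
          [5,6] "found" : PP/NP
        [6,7] "near" : (N\PP)\PP
    [7,8] "the" : (S\N)\N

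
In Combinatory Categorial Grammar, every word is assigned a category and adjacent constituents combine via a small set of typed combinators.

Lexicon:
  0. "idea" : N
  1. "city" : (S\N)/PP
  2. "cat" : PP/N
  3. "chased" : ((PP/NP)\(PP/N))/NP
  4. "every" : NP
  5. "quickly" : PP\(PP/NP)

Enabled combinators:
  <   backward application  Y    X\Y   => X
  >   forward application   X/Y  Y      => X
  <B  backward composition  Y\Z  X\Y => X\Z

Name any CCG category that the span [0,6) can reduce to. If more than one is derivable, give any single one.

S

[0,6] S   <
  [0,1] "idea" : N
  [1,6] S\N   >
    [1,2] "city" : (S\N)/PP
    [2,6] PP   <
      [2,5] PP/NP   <
        [2,3] "cat" : PP/N
        [3,5] (PP/NP)\(PP/N)   >
          [3,4] "chased" : ((PP/NP)\(PP/N))/NP
          [4,5] "every" : NP
      [5,6] "quickly" : PP\(PP/NP)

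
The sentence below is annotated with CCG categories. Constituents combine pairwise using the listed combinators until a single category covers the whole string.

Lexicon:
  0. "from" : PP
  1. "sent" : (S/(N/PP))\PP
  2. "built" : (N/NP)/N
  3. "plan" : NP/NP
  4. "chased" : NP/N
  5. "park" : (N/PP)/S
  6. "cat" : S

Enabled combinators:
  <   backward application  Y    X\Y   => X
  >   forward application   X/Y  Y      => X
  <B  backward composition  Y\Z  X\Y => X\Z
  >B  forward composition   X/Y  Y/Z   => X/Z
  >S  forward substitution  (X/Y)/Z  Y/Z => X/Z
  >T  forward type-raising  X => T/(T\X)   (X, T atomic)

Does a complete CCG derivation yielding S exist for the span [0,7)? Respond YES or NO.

YES

[0,7] S   >
  [0,2] S/(N/PP)   <
    [0,1] "from" : PP
    [1,2] "sent" : (S/(N/PP))\PP
  [2,7] N/PP   >B
    [2,5] N/N   >S
      [2,3] "built" : (N/NP)/N
      [3,5] NP/N   >B
        [3,4] "plan" : NP/NP
        [4,5] "chased" : NP/N
    [5,7] N/PP   >
      [5,6] "park" : (N/PP)/S
      [6,7] "cat" : S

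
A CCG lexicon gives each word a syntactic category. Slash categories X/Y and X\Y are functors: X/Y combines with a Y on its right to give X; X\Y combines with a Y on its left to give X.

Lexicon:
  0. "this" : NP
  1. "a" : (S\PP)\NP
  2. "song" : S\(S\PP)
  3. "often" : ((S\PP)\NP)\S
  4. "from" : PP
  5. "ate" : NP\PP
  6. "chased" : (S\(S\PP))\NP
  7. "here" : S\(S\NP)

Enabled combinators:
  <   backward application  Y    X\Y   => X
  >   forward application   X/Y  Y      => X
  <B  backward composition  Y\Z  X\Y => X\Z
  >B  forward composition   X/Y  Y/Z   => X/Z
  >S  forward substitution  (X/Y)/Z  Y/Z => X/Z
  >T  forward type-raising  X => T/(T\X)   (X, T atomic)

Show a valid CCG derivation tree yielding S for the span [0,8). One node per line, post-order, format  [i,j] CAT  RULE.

[0,8] S   <
  [0,7] S\NP   <B
    [0,4] (S\PP)\NP   <
      [0,3] S   <
        [0,2] S\PP   <
          [0,1] "this" : NP
          [1,2] "a" : (S\PP)\NP
        [2,3] "song" : S\(S\PP)
      [3,4] "often" : ((S\PP)\NP)\S
    [4,7] S\(S\PP)   <
      [4,6] NP   <
        [4,5] "from" : PP
        [5,6] "ate" : NP\PP
      [6,7] "chased" : (S\(S\PP))\NP
  [7,8] "here" : S\(S\NP)

[0,1] NP  lex  "this"
[1,2] (S\PP)\NP  lex  "a"
[0,2] S\PP  <  k=1
[2,3] S\(S\PP)  lex  "song"
[0,3] S  <  k=2
[3,4] ((S\PP)\NP)\S  lex  "often"
[0,4] (S\PP)\NP  <  k=3
[4,5] PP  lex  "from"
[5,6] NP\PP  lex  "ate"
[4,6] NP  <  k=5
[6,7] (S\(S\PP))\NP  lex  "chased"
[4,7] S\(S\PP)  <  k=6
[0,7] S\NP  <B  k=4
[7,8] S\(S\NP)  lex  "here"
[0,8] S  <  k=7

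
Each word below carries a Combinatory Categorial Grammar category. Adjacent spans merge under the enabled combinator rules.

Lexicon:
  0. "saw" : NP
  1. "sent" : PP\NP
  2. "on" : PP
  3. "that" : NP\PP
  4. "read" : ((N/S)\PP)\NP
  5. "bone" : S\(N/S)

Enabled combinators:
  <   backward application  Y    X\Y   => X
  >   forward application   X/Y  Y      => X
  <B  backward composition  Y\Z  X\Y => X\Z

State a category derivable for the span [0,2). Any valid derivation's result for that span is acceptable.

[0,6] S   <
  [0,2] PP   <
    [0,1] "saw" : NP
    [1,2] "sent" : PP\NP
  [2,6] S\PP   <B
    [2,5] (N/S)\PP   <
      [2,4] NP   <
        [2,3] "on" : PP
        [3,4] "that" : NP\PP
      [4,5] "read" : ((N/S)\PP)\NP
    [5,6] "bone" : S\(N/S)

PP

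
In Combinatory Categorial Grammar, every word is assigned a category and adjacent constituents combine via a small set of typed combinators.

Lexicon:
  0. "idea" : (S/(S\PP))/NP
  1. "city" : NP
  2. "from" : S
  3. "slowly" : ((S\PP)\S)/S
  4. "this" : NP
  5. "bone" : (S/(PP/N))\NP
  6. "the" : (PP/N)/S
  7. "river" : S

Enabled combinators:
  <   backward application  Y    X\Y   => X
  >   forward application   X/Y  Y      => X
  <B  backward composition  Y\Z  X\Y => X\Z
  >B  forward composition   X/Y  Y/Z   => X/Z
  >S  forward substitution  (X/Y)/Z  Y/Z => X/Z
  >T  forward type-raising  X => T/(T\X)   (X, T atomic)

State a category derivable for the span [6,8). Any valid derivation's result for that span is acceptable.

[0,8] S   >
  [0,2] S/(S\PP)   >
    [0,1] "idea" : (S/(S\PP))/NP
    [1,2] "city" : NP
  [2,8] S\PP   <
    [2,3] "from" : S
    [3,8] (S\PP)\S   >
      [3,4] "slowly" : ((S\PP)\S)/S
      [4,8] S   >
        [4,6] S/(PP/N)   <
          [4,5] "this" : NP
          [5,6] "bone" : (S/(PP/N))\NP
        [6,8] PP/N   >
          [6,7] "the" : (PP/N)/S
          [7,8] "river" : S

PP/N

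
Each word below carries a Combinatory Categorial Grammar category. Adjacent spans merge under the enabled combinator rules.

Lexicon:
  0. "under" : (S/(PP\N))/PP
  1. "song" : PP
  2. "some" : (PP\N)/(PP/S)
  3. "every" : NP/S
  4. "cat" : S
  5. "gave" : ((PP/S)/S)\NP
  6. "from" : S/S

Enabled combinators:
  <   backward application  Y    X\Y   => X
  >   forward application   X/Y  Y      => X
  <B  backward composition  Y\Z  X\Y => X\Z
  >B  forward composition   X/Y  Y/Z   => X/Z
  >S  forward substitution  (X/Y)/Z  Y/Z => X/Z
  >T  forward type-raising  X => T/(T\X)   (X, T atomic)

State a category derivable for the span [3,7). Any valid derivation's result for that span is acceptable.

[0,7] S   >
  [0,2] S/(PP\N)   >
    [0,1] "under" : (S/(PP\N))/PP
    [1,2] "song" : PP
  [2,7] PP\N   >
    [2,3] "some" : (PP\N)/(PP/S)
    [3,7] PP/S   >S
      [3,6] (PP/S)/S   <
        [3,5] NP   >
          [3,4] "every" : NP/S
          [4,5] "cat" : S
        [5,6] "gave" : ((PP/S)/S)\NP
      [6,7] "from" : S/S

PP/S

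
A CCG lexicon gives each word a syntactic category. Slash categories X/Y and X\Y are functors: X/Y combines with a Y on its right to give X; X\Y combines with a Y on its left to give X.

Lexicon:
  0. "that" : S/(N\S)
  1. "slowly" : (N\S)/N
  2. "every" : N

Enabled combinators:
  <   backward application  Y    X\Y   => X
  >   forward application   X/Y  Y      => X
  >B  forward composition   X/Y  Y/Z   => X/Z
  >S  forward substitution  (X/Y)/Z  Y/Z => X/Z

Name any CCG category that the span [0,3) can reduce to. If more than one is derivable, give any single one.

S

[0,3] S   >
  [0,1] "that" : S/(N\S)
  [1,3] N\S   >
    [1,2] "slowly" : (N\S)/N
    [2,3] "every" : N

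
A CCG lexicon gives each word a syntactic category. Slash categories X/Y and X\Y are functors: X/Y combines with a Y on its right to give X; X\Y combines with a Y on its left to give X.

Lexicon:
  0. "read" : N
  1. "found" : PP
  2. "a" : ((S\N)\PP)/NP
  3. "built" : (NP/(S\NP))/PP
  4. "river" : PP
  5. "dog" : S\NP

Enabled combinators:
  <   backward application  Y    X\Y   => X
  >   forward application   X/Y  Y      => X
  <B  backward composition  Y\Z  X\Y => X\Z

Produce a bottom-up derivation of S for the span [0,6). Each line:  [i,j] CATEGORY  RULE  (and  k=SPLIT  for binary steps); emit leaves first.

[0,6] S   <
  [0,1] "read" : N
  [1,6] S\N   <
    [1,2] "found" : PP
    [2,6] (S\N)\PP   >
      [2,3] "a" : ((S\N)\PP)/NP
      [3,6] NP   >
        [3,5] NP/(S\NP)   >
          [3,4] "built" : (NP/(S\NP))/PP
          [4,5] "river" : PP
        [5,6] "dog" : S\NP

[0,1] N  lex  "read"
[1,2] PP  lex  "found"
[2,3] ((S\N)\PP)/NP  lex  "a"
[3,4] (NP/(S\NP))/PP  lex  "built"
[4,5] PP  lex  "river"
[3,5] NP/(S\NP)  >  k=4
[5,6] S\NP  lex  "dog"
[3,6] NP  >  k=5
[2,6] (S\N)\PP  >  k=3
[1,6] S\N  <  k=2
[0,6] S  <  k=1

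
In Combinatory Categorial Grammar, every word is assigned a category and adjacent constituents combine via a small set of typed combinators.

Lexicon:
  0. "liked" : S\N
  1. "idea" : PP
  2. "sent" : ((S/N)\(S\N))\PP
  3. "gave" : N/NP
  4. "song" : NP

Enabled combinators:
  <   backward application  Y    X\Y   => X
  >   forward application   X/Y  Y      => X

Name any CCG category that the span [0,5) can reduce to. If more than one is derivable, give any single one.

[0,5] S   >
  [0,3] S/N   <
    [0,1] "liked" : S\N
    [1,3] (S/N)\(S\N)   <
      [1,2] "idea" : PP
      [2,3] "sent" : ((S/N)\(S\N))\PP
  [3,5] N   >
    [3,4] "gave" : N/NP
    [4,5] "song" : NP

S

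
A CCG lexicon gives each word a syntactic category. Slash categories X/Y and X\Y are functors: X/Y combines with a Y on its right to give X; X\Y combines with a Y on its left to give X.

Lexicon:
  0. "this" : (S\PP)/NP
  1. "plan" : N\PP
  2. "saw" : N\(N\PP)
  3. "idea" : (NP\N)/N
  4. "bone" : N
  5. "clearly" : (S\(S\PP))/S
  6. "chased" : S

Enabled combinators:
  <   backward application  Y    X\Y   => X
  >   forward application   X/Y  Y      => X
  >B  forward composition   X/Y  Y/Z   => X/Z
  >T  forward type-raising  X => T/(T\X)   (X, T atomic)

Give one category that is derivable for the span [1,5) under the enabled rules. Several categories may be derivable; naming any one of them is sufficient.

NP

[0,7] S   <
  [0,5] S\PP   >
    [0,1] "this" : (S\PP)/NP
    [1,5] NP   <
      [1,3] N   <
        [1,2] "plan" : N\PP
        [2,3] "saw" : N\(N\PP)
      [3,5] NP\N   >
        [3,4] "idea" : (NP\N)/N
        [4,5] "bone" : N
  [5,7] S\(S\PP)   >
    [5,6] "clearly" : (S\(S\PP))/S
    [6,7] "chased" : S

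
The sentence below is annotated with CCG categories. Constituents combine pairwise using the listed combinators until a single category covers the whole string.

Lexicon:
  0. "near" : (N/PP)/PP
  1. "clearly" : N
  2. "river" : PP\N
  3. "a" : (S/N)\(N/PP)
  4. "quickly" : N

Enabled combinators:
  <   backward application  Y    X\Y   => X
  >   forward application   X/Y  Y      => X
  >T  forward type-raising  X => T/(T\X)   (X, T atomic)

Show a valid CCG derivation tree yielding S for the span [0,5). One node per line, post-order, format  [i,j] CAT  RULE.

[0,1] (N/PP)/PP  lex  "near"
[1,2] N  lex  "clearly"
[1,2] PP/(PP\N)  >T
[2,3] PP\N  lex  "river"
[1,3] PP  >  k=2
[0,3] N/PP  >  k=1
[3,4] (S/N)\(N/PP)  lex  "a"
[0,4] S/N  <  k=3
[4,5] N  lex  "quickly"
[0,5] S  >  k=4

[0,5] S   >
  [0,4] S/N   <
    [0,3] N/PP   >
      [0,1] "near" : (N/PP)/PP
      [1,3] PP   >
        [1,2] PP/(PP\N)   >T
          [1,2] "clearly" : N
        [2,3] "river" : PP\N
    [3,4] "a" : (S/N)\(N/PP)
  [4,5] "quickly" : N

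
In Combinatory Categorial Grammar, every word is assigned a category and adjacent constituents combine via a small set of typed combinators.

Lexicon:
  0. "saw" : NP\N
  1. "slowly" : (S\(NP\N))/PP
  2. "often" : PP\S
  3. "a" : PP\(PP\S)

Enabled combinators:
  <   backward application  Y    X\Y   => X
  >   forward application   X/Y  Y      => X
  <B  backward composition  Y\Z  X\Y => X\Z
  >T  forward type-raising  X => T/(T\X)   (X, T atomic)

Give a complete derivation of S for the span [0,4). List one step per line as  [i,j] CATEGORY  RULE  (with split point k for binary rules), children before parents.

[0,1] NP\N  lex  "saw"
[1,2] (S\(NP\N))/PP  lex  "slowly"
[2,3] PP\S  lex  "often"
[3,4] PP\(PP\S)  lex  "a"
[2,4] PP  <  k=3
[1,4] S\(NP\N)  >  k=2
[0,4] S  <  k=1

[0,4] S   <
  [0,1] "saw" : NP\N
  [1,4] S\(NP\N)   >
    [1,2] "slowly" : (S\(NP\N))/PP
    [2,4] PP   <
      [2,3] "often" : PP\S
      [3,4] "a" : PP\(PP\S)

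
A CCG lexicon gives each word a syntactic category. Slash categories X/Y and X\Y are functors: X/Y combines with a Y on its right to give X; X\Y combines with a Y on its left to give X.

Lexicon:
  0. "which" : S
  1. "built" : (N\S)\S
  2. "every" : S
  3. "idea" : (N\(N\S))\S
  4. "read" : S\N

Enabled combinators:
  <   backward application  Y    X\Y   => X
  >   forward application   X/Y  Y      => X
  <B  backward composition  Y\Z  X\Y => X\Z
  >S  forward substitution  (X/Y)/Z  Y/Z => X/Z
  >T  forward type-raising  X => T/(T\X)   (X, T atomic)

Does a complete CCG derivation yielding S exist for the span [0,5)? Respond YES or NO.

[0,5] S   <
  [0,4] N   <
    [0,2] N\S   <
      [0,1] "which" : S
      [1,2] "built" : (N\S)\S
    [2,4] N\(N\S)   <
      [2,3] "every" : S
      [3,4] "idea" : (N\(N\S))\S
  [4,5] "read" : S\N

YES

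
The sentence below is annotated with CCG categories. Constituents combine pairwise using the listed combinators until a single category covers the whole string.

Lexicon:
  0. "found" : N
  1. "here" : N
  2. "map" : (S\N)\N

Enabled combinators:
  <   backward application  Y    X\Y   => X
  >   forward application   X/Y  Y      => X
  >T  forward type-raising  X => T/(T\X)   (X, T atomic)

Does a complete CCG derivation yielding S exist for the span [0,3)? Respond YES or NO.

[0,3] S   <
  [0,1] "found" : N
  [1,3] S\N   <
    [1,2] "here" : N
    [2,3] "map" : (S\N)\N

YES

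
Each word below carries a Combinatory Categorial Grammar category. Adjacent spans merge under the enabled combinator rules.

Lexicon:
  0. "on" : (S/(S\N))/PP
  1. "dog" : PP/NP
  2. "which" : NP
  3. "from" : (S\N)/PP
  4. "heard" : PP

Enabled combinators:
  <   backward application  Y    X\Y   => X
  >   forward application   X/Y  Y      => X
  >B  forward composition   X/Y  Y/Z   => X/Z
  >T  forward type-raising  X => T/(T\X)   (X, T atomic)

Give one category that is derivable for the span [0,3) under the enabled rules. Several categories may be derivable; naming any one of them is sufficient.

S/(S\N)

[0,5] S   >
  [0,3] S/(S\N)   >
    [0,1] "on" : (S/(S\N))/PP
    [1,3] PP   >
      [1,2] "dog" : PP/NP
      [2,3] "which" : NP
  [3,5] S\N   >
    [3,4] "from" : (S\N)/PP
    [4,5] "heard" : PP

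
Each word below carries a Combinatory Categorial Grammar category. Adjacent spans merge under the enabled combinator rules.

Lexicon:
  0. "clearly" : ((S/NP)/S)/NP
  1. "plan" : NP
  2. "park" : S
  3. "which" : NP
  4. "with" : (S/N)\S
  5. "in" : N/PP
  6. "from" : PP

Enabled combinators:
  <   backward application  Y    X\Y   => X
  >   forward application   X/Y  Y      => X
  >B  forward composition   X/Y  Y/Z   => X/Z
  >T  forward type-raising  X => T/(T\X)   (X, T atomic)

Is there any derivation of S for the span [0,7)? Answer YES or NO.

YES

[0,7] S   >
  [0,5] S/N   <
    [0,4] S   >
      [0,3] S/NP   >
        [0,2] (S/NP)/S   >
          [0,1] "clearly" : ((S/NP)/S)/NP
          [1,2] "plan" : NP
        [2,3] "park" : S
      [3,4] "which" : NP
    [4,5] "with" : (S/N)\S
  [5,7] N   >
    [5,6] "in" : N/PP
    [6,7] "from" : PP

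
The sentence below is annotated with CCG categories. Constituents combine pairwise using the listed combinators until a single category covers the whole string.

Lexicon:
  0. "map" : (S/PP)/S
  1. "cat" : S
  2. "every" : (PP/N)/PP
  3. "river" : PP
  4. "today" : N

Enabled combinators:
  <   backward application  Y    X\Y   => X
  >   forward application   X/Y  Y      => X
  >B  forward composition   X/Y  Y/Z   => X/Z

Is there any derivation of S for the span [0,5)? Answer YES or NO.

[0,5] S   >
  [0,2] S/PP   >
    [0,1] "map" : (S/PP)/S
    [1,2] "cat" : S
  [2,5] PP   >
    [2,4] PP/N   >
      [2,3] "every" : (PP/N)/PP
      [3,4] "river" : PP
    [4,5] "today" : N

YES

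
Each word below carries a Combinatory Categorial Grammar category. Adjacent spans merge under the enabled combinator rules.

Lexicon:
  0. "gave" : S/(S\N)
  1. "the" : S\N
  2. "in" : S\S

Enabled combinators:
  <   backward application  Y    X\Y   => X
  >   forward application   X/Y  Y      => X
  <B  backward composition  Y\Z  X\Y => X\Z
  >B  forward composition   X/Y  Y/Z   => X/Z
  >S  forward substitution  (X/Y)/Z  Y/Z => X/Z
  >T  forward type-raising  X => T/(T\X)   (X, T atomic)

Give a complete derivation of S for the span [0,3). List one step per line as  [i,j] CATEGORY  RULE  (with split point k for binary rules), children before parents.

[0,3] S   >
  [0,1] "gave" : S/(S\N)
  [1,3] S\N   <B
    [1,2] "the" : S\N
    [2,3] "in" : S\S

[0,1] S/(S\N)  lex  "gave"
[1,2] S\N  lex  "the"
[2,3] S\S  lex  "in"
[1,3] S\N  <B  k=2
[0,3] S  >  k=1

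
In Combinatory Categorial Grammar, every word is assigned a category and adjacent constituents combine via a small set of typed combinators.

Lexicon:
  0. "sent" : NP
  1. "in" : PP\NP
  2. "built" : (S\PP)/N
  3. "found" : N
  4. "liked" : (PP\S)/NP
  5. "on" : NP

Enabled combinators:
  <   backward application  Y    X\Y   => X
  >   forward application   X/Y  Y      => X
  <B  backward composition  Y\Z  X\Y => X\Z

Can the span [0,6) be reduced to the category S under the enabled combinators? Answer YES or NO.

NO

NP PP\NP (S\PP)/N N (PP\S)/NP NP
CKY chart[0,6] = {PP}; S ∉ chart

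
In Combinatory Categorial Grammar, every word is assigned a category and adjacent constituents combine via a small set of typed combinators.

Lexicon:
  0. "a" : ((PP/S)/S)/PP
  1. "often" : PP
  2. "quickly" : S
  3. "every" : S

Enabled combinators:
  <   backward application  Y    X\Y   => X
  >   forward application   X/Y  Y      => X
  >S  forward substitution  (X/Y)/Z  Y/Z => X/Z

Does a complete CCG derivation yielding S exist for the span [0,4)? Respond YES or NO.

((PP/S)/S)/PP PP S S
CKY chart[0,4] = {PP}; S ∉ chart

NO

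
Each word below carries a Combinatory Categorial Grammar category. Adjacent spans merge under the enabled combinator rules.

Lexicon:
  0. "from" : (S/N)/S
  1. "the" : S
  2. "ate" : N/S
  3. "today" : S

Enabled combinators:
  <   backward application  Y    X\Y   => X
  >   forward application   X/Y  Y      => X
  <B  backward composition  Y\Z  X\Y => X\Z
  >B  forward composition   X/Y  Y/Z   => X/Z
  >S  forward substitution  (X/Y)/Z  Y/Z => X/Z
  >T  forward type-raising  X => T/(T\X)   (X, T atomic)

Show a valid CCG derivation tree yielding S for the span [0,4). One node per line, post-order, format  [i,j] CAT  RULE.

[0,1] (S/N)/S  lex  "from"
[1,2] S  lex  "the"
[0,2] S/N  >  k=1
[2,3] N/S  lex  "ate"
[3,4] S  lex  "today"
[2,4] N  >  k=3
[0,4] S  >  k=2

[0,4] S   >
  [0,2] S/N   >
    [0,1] "from" : (S/N)/S
    [1,2] "the" : S
  [2,4] N   >
    [2,3] "ate" : N/S
    [3,4] "today" : S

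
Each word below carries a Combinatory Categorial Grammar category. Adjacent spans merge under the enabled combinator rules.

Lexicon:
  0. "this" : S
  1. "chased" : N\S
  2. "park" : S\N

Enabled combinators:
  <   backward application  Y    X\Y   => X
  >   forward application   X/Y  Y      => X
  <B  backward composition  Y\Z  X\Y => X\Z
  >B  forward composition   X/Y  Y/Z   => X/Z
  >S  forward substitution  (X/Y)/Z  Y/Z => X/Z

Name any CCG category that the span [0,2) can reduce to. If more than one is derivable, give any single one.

N

[0,3] S   <
  [0,2] N   <
    [0,1] "this" : S
    [1,2] "chased" : N\S
  [2,3] "park" : S\N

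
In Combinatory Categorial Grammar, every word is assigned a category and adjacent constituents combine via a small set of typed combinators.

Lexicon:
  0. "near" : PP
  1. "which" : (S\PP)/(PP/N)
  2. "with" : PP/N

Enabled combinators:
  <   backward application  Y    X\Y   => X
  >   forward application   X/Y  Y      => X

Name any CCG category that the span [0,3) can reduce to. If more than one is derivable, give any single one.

S

[0,3] S   <
  [0,1] "near" : PP
  [1,3] S\PP   >
    [1,2] "which" : (S\PP)/(PP/N)
    [2,3] "with" : PP/N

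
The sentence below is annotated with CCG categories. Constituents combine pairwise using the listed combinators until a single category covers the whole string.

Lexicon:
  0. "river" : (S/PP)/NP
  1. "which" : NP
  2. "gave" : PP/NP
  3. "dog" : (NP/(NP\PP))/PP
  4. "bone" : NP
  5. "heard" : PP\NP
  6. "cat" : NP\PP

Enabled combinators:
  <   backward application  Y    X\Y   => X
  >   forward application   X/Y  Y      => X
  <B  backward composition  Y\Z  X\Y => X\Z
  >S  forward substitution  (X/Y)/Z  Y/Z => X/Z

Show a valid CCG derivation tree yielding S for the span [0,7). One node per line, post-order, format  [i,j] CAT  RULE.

[0,1] (S/PP)/NP  lex  "river"
[1,2] NP  lex  "which"
[0,2] S/PP  >  k=1
[2,3] PP/NP  lex  "gave"
[3,4] (NP/(NP\PP))/PP  lex  "dog"
[4,5] NP  lex  "bone"
[5,6] PP\NP  lex  "heard"
[4,6] PP  <  k=5
[3,6] NP/(NP\PP)  >  k=4
[6,7] NP\PP  lex  "cat"
[3,7] NP  >  k=6
[2,7] PP  >  k=3
[0,7] S  >  k=2

[0,7] S   >
  [0,2] S/PP   >
    [0,1] "river" : (S/PP)/NP
    [1,2] "which" : NP
  [2,7] PP   >
    [2,3] "gave" : PP/NP
    [3,7] NP   >
      [3,6] NP/(NP\PP)   >
        [3,4] "dog" : (NP/(NP\PP))/PP
        [4,6] PP   <
          [4,5] "bone" : NP
          [5,6] "heard" : PP\NP
      [6,7] "cat" : NP\PP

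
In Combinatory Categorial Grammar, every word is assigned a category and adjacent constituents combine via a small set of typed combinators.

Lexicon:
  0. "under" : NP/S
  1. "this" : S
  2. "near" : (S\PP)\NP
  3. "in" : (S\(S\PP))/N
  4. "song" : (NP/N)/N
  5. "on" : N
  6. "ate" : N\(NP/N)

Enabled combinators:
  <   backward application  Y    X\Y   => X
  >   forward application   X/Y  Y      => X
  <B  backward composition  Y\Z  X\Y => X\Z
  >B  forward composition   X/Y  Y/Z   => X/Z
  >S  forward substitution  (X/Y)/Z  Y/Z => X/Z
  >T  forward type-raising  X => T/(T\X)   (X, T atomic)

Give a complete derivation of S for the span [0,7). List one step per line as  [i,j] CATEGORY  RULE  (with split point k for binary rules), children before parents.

[0,7] S   <
  [0,3] S\PP   <
    [0,2] NP   >
      [0,1] "under" : NP/S
      [1,2] "this" : S
    [2,3] "near" : (S\PP)\NP
  [3,7] S\(S\PP)   >
    [3,4] "in" : (S\(S\PP))/N
    [4,7] N   <
      [4,6] NP/N   >
        [4,5] "song" : (NP/N)/N
        [5,6] "on" : N
      [6,7] "ate" : N\(NP/N)

[0,1] NP/S  lex  "under"
[1,2] S  lex  "this"
[0,2] NP  >  k=1
[2,3] (S\PP)\NP  lex  "near"
[0,3] S\PP  <  k=2
[3,4] (S\(S\PP))/N  lex  "in"
[4,5] (NP/N)/N  lex  "song"
[5,6] N  lex  "on"
[4,6] NP/N  >  k=5
[6,7] N\(NP/N)  lex  "ate"
[4,7] N  <  k=6
[3,7] S\(S\PP)  >  k=4
[0,7] S  <  k=3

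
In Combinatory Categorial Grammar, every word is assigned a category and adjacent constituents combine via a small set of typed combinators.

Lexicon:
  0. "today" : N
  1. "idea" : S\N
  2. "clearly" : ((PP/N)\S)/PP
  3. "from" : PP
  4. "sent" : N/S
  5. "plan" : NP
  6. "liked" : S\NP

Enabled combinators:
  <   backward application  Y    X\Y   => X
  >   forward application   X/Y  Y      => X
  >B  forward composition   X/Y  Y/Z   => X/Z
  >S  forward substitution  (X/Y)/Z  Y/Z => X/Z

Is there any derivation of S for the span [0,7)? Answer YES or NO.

NO

N S\N ((PP/N)\S)/PP PP N/S NP S\NP
CKY chart[0,7] = {PP}; S ∉ chart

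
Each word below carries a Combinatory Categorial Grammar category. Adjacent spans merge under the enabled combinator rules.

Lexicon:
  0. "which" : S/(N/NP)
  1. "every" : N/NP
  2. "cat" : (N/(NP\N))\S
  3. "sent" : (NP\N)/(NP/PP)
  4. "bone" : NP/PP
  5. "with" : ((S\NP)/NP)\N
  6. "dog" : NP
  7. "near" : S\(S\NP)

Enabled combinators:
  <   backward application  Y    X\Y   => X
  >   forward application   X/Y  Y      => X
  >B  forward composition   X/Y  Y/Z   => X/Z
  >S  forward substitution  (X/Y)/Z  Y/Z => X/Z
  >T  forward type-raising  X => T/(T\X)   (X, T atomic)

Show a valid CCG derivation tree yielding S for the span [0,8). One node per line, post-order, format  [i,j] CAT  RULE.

[0,8] S   <
  [0,7] S\NP   >
    [0,6] (S\NP)/NP   <
      [0,5] N   >
        [0,3] N/(NP\N)   <
          [0,2] S   >
            [0,1] "which" : S/(N/NP)
            [1,2] "every" : N/NP
          [2,3] "cat" : (N/(NP\N))\S
        [3,5] NP\N   >
          [3,4] "sent" : (NP\N)/(NP/PP)
          [4,5] "bone" : NP/PP
      [5,6] "with" : ((S\NP)/NP)\N
    [6,7] "dog" : NP
  [7,8] "near" : S\(S\NP)

[0,1] S/(N/NP)  lex  "which"
[1,2] N/NP  lex  "every"
[0,2] S  >  k=1
[2,3] (N/(NP\N))\S  lex  "cat"
[0,3] N/(NP\N)  <  k=2
[3,4] (NP\N)/(NP/PP)  lex  "sent"
[4,5] NP/PP  lex  "bone"
[3,5] NP\N  >  k=4
[0,5] N  >  k=3
[5,6] ((S\NP)/NP)\N  lex  "with"
[0,6] (S\NP)/NP  <  k=5
[6,7] NP  lex  "dog"
[0,7] S\NP  >  k=6
[7,8] S\(S\NP)  lex  "near"
[0,8] S  <  k=7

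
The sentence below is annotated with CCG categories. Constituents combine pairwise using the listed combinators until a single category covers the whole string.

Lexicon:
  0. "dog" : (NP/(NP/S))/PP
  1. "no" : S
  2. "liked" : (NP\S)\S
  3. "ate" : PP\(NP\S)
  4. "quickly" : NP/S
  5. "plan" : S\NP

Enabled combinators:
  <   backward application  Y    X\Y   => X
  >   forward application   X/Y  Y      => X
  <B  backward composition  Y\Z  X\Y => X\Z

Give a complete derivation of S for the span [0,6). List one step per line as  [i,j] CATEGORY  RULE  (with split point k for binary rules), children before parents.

[0,1] (NP/(NP/S))/PP  lex  "dog"
[1,2] S  lex  "no"
[2,3] (NP\S)\S  lex  "liked"
[1,3] NP\S  <  k=2
[3,4] PP\(NP\S)  lex  "ate"
[1,4] PP  <  k=3
[0,4] NP/(NP/S)  >  k=1
[4,5] NP/S  lex  "quickly"
[0,5] NP  >  k=4
[5,6] S\NP  lex  "plan"
[0,6] S  <  k=5

[0,6] S   <
  [0,5] NP   >
    [0,4] NP/(NP/S)   >
      [0,1] "dog" : (NP/(NP/S))/PP
      [1,4] PP   <
        [1,3] NP\S   <
          [1,2] "no" : S
          [2,3] "liked" : (NP\S)\S
        [3,4] "ate" : PP\(NP\S)
    [4,5] "quickly" : NP/S
  [5,6] "plan" : S\NP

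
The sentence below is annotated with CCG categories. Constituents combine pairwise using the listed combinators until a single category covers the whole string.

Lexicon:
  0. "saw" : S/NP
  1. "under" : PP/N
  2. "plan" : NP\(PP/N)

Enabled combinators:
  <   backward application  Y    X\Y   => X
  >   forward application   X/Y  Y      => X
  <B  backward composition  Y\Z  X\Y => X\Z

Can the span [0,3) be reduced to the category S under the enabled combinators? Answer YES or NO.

[0,3] S   >
  [0,1] "saw" : S/NP
  [1,3] NP   <
    [1,2] "under" : PP/N
    [2,3] "plan" : NP\(PP/N)

YES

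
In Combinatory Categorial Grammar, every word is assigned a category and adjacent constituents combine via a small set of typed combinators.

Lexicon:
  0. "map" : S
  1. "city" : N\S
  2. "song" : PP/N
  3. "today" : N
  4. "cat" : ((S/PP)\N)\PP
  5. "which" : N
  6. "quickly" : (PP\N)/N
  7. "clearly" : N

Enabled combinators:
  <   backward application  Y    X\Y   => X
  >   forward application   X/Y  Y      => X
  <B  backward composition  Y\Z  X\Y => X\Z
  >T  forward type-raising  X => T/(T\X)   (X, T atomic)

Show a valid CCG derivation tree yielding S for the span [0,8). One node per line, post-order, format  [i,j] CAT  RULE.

[0,8] S   >
  [0,5] S/PP   <
    [0,2] N   >
      [0,1] N/(N\S)   >T
        [0,1] "map" : S
      [1,2] "city" : N\S
    [2,5] (S/PP)\N   <
      [2,4] PP   >
        [2,3] "song" : PP/N
        [3,4] "today" : N
      [4,5] "cat" : ((S/PP)\N)\PP
  [5,8] PP   >
    [5,6] PP/(PP\N)   >T
      [5,6] "which" : N
    [6,8] PP\N   >
      [6,7] "quickly" : (PP\N)/N
      [7,8] "clearly" : N

[0,1] S  lex  "map"
[0,1] N/(N\S)  >T
[1,2] N\S  lex  "city"
[0,2] N  >  k=1
[2,3] PP/N  lex  "song"
[3,4] N  lex  "today"
[2,4] PP  >  k=3
[4,5] ((S/PP)\N)\PP  lex  "cat"
[2,5] (S/PP)\N  <  k=4
[0,5] S/PP  <  k=2
[5,6] N  lex  "which"
[5,6] PP/(PP\N)  >T
[6,7] (PP\N)/N  lex  "quickly"
[7,8] N  lex  "clearly"
[6,8] PP\N  >  k=7
[5,8] PP  >  k=6
[0,8] S  >  k=5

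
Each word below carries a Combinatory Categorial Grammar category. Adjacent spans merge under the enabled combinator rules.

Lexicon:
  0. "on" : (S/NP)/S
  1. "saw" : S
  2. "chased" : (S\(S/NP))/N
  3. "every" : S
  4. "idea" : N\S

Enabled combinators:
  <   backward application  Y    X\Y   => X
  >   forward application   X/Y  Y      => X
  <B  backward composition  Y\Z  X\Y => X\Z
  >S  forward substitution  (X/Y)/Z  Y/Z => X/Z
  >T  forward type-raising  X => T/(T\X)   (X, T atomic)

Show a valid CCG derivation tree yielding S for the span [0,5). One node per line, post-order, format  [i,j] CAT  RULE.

[0,5] S   <
  [0,2] S/NP   >
    [0,1] "on" : (S/NP)/S
    [1,2] "saw" : S
  [2,5] S\(S/NP)   >
    [2,3] "chased" : (S\(S/NP))/N
    [3,5] N   >
      [3,4] N/(N\S)   >T
        [3,4] "every" : S
      [4,5] "idea" : N\S

[0,1] (S/NP)/S  lex  "on"
[1,2] S  lex  "saw"
[0,2] S/NP  >  k=1
[2,3] (S\(S/NP))/N  lex  "chased"
[3,4] S  lex  "every"
[3,4] N/(N\S)  >T
[4,5] N\S  lex  "idea"
[3,5] N  >  k=4
[2,5] S\(S/NP)  >  k=3
[0,5] S  <  k=2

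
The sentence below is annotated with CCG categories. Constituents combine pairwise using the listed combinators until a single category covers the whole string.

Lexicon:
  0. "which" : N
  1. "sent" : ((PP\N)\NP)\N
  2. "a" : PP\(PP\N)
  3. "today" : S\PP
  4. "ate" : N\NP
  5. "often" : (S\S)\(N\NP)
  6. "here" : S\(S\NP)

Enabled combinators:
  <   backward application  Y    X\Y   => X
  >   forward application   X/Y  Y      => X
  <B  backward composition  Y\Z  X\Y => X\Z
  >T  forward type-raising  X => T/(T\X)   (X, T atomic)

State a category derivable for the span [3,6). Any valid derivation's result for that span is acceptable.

S\PP

[0,7] S   <
  [0,6] S\NP   <B
    [0,3] PP\NP   <B
      [0,2] (PP\N)\NP   <
        [0,1] "which" : N
        [1,2] "sent" : ((PP\N)\NP)\N
      [2,3] "a" : PP\(PP\N)
    [3,6] S\PP   <B
      [3,4] "today" : S\PP
      [4,6] S\S   <
        [4,5] "ate" : N\NP
        [5,6] "often" : (S\S)\(N\NP)
  [6,7] "here" : S\(S\NP)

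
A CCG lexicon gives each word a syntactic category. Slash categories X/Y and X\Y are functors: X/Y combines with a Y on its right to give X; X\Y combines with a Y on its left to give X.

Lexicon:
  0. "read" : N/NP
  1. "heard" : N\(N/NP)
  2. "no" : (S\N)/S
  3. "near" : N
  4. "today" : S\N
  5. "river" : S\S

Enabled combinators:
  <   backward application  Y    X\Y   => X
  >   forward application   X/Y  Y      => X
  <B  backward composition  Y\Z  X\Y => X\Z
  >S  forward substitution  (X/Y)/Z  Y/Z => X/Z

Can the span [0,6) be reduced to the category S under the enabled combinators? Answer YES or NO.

[0,6] S   <
  [0,2] N   <
    [0,1] "read" : N/NP
    [1,2] "heard" : N\(N/NP)
  [2,6] S\N   >
    [2,3] "no" : (S\N)/S
    [3,6] S   <
      [3,4] "near" : N
      [4,6] S\N   <B
        [4,5] "today" : S\N
        [5,6] "river" : S\S

YES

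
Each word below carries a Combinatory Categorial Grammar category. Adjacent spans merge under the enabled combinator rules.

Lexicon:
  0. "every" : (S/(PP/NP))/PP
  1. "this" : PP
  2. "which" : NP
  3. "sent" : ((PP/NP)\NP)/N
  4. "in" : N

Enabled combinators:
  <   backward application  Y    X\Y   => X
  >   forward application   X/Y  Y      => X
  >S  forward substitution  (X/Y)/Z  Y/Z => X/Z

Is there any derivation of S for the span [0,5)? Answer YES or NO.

[0,5] S   >
  [0,2] S/(PP/NP)   >
    [0,1] "every" : (S/(PP/NP))/PP
    [1,2] "this" : PP
  [2,5] PP/NP   <
    [2,3] "which" : NP
    [3,5] (PP/NP)\NP   >
      [3,4] "sent" : ((PP/NP)\NP)/N
      [4,5] "in" : N

YES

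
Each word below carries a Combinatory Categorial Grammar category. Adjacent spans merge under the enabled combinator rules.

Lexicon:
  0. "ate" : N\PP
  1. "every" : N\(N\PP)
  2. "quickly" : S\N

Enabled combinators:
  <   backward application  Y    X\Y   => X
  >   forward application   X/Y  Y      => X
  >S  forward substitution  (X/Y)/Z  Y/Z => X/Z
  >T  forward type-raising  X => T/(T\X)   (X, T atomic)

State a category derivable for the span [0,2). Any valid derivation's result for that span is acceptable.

N

[0,3] S   <
  [0,2] N   <
    [0,1] "ate" : N\PP
    [1,2] "every" : N\(N\PP)
  [2,3] "quickly" : S\N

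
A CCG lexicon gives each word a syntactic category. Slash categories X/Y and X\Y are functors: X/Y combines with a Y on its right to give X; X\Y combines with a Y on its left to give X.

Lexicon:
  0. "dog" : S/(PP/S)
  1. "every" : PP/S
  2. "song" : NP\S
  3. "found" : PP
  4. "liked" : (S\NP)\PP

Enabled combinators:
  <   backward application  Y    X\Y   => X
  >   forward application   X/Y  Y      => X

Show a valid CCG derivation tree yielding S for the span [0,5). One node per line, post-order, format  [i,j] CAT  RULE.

[0,5] S   <
  [0,3] NP   <
    [0,2] S   >
      [0,1] "dog" : S/(PP/S)
      [1,2] "every" : PP/S
    [2,3] "song" : NP\S
  [3,5] S\NP   <
    [3,4] "found" : PP
    [4,5] "liked" : (S\NP)\PP

[0,1] S/(PP/S)  lex  "dog"
[1,2] PP/S  lex  "every"
[0,2] S  >  k=1
[2,3] NP\S  lex  "song"
[0,3] NP  <  k=2
[3,4] PP  lex  "found"
[4,5] (S\NP)\PP  lex  "liked"
[3,5] S\NP  <  k=4
[0,5] S  <  k=3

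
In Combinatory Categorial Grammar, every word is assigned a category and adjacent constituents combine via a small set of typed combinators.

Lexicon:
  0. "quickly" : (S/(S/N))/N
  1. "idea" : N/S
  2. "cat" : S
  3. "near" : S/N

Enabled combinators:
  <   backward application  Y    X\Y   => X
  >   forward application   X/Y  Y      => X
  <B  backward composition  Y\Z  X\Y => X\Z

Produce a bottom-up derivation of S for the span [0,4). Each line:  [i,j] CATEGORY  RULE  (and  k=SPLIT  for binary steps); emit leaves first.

[0,1] (S/(S/N))/N  lex  "quickly"
[1,2] N/S  lex  "idea"
[2,3] S  lex  "cat"
[1,3] N  >  k=2
[0,3] S/(S/N)  >  k=1
[3,4] S/N  lex  "near"
[0,4] S  >  k=3

[0,4] S   >
  [0,3] S/(S/N)   >
    [0,1] "quickly" : (S/(S/N))/N
    [1,3] N   >
      [1,2] "idea" : N/S
      [2,3] "cat" : S
  [3,4] "near" : S/N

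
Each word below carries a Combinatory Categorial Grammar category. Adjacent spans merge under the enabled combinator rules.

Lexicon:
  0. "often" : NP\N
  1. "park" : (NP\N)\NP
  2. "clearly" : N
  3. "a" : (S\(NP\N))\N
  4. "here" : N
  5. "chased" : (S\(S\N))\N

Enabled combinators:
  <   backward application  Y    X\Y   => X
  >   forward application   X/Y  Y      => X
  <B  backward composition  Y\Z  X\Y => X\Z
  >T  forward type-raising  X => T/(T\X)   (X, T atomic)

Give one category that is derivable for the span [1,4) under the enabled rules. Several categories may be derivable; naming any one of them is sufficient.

[0,6] S   <
  [0,4] S\N   <B
    [0,1] "often" : NP\N
    [1,4] S\NP   <B
      [1,2] "park" : (NP\N)\NP
      [2,4] S\(NP\N)   <
        [2,3] "clearly" : N
        [3,4] "a" : (S\(NP\N))\N
  [4,6] S\(S\N)   <
    [4,5] "here" : N
    [5,6] "chased" : (S\(S\N))\N

S\NP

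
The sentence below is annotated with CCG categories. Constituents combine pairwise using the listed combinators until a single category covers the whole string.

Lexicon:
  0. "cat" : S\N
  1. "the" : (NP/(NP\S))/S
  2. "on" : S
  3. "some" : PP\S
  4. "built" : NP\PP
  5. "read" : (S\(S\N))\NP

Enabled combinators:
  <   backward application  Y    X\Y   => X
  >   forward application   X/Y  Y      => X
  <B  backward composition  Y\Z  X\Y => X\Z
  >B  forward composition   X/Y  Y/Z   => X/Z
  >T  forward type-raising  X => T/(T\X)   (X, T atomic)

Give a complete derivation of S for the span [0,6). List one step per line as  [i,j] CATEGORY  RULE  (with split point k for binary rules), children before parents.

[0,6] S   <
  [0,1] "cat" : S\N
  [1,6] S\(S\N)   <
    [1,5] NP   >
      [1,3] NP/(NP\S)   >
        [1,2] "the" : (NP/(NP\S))/S
        [2,3] "on" : S
      [3,5] NP\S   <B
        [3,4] "some" : PP\S
        [4,5] "built" : NP\PP
    [5,6] "read" : (S\(S\N))\NP

[0,1] S\N  lex  "cat"
[1,2] (NP/(NP\S))/S  lex  "the"
[2,3] S  lex  "on"
[1,3] NP/(NP\S)  >  k=2
[3,4] PP\S  lex  "some"
[4,5] NP\PP  lex  "built"
[3,5] NP\S  <B  k=4
[1,5] NP  >  k=3
[5,6] (S\(S\N))\NP  lex  "read"
[1,6] S\(S\N)  <  k=5
[0,6] S  <  k=1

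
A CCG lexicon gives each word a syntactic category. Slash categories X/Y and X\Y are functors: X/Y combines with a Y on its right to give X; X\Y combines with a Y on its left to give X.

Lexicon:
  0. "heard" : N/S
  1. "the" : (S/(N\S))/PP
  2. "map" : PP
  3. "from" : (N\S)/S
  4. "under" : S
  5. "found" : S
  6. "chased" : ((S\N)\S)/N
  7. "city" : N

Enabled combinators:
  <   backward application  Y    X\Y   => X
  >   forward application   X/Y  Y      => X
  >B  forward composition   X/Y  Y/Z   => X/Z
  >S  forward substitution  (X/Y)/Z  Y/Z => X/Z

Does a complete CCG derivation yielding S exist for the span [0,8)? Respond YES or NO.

YES

[0,8] S   <
  [0,5] N   >
    [0,1] "heard" : N/S
    [1,5] S   >
      [1,3] S/(N\S)   >
        [1,2] "the" : (S/(N\S))/PP
        [2,3] "map" : PP
      [3,5] N\S   >
        [3,4] "from" : (N\S)/S
        [4,5] "under" : S
  [5,8] S\N   <
    [5,6] "found" : S
    [6,8] (S\N)\S   >
      [6,7] "chased" : ((S\N)\S)/N
      [7,8] "city" : N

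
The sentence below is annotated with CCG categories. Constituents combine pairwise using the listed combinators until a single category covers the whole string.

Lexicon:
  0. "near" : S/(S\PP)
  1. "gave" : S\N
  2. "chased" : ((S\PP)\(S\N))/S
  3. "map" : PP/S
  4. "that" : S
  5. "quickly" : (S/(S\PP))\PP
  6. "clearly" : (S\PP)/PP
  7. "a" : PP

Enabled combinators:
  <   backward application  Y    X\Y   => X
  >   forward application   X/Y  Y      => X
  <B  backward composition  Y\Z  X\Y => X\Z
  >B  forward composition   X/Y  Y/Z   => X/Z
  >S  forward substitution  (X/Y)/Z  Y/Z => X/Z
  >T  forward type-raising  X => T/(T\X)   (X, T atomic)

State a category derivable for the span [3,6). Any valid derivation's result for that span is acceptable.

[0,8] S   >
  [0,1] "near" : S/(S\PP)
  [1,8] S\PP   <
    [1,2] "gave" : S\N
    [2,8] (S\PP)\(S\N)   >
      [2,3] "chased" : ((S\PP)\(S\N))/S
      [3,8] S   >
        [3,6] S/(S\PP)   <
          [3,5] PP   >
            [3,4] "map" : PP/S
            [4,5] "that" : S
          [5,6] "quickly" : (S/(S\PP))\PP
        [6,8] S\PP   >
          [6,7] "clearly" : (S\PP)/PP
          [7,8] "a" : PP

S/(S\PP)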